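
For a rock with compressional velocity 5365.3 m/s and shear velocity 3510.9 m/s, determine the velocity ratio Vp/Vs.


Vp/Vs = 5365.3 / 3510.9
= 1.5282

1.5282


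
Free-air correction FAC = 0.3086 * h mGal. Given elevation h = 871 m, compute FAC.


FAC = 0.3086 * h
= 0.3086 * 871
= 268.7906 mGal

268.7906


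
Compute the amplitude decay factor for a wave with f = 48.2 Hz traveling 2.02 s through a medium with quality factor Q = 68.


pi*f*t/Q = pi*48.2*2.02/68 = 4.498206
A/A0 = exp(-4.498206) = 0.011129

0.011129


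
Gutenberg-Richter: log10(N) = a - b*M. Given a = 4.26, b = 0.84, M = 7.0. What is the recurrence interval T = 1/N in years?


log10(N) = 4.26 - 0.84*7.0 = -1.62
N = 10^-1.62 = 0.023988
T = 1/N = 1/0.023988 = 41.6869 years

41.6869


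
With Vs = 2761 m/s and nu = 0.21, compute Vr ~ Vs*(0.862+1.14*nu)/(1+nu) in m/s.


Numerator factor = 0.862 + 1.14*0.21 = 1.1014
Denominator = 1 + 0.21 = 1.21
Vr = 2761 * 1.1014 / 1.21 = 2513.19 m/s

2513.19


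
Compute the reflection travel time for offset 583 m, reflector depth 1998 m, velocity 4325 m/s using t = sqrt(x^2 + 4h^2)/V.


x^2 + 4h^2 = 583^2 + 4*1998^2 = 339889 + 15968016 = 16307905
sqrt(16307905) = 4038.3047
t = 4038.3047 / 4325 = 0.9337 s

0.9337


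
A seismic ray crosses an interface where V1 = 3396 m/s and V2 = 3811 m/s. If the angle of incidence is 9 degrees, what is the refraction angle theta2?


sin(theta1) = sin(9 deg) = 0.156434
sin(theta2) = V2/V1 * sin(theta1) = 3811/3396 * 0.156434 = 0.175551
theta2 = arcsin(0.175551) = 10.1107 degrees

10.1107


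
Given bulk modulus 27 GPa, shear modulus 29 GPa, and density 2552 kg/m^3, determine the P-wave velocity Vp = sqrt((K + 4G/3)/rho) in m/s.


First compute the effective modulus:
K + 4G/3 = 27e9 + 4*29e9/3 = 65666666666.67 Pa
Then divide by density:
65666666666.67 / 2552 = 25731452.4556 Pa/(kg/m^3)
Take the square root:
Vp = sqrt(25731452.4556) = 5072.62 m/s

5072.62


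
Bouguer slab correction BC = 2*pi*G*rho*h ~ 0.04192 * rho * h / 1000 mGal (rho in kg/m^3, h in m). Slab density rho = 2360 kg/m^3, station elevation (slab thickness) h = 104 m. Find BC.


BC = 0.04192 * rho * h / 1000
= 0.04192 * 2360 * 104 / 1000
= 10.2888 mGal

10.2888


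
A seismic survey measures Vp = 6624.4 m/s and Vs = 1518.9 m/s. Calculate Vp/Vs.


Vp/Vs = 6624.4 / 1518.9
= 4.3613

4.3613


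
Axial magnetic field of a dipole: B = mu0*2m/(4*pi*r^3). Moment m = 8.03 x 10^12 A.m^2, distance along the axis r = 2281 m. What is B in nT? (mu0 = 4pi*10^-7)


m = 8.03 x 10^12 = 8030000000000 A.m^2
2m = 16060000000000 A.m^2
r^3 = 2281^3 = 11867954041
B = (4pi*10^-7) * 16060000000000 / (4*pi * 11867954041) * 1e9
= 20181591.206661 / 149137108913.39 * 1e9
= 135322.398 nT

135322.398


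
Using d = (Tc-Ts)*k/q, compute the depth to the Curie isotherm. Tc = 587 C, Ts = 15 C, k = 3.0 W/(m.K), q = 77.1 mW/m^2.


T_Curie - T_surf = 587 - 15 = 572 C
Convert q to W/m^2: 77.1 mW/m^2 = 0.0771 W/m^2
d = 572 * 3.0 / 0.0771 = 22256.81 m

22256.81


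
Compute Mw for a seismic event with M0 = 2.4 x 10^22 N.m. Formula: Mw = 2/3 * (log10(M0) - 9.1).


log10(M0) = log10(2.4 x 10^22) = 22.3802
Mw = 2/3 * (22.3802 - 9.1)
= 2/3 * 13.2802
= 8.85

8.85


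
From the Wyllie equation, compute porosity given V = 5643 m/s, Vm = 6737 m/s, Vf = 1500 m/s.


1/V - 1/Vm = 1/5643 - 1/6737 = 2.878e-05
1/Vf - 1/Vm = 1/1500 - 1/6737 = 0.00051823
phi = 2.878e-05 / 0.00051823 = 0.0555

0.0555


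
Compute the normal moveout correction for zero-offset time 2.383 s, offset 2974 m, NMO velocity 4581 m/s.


x/Vnmo = 2974/4581 = 0.649203
(x/Vnmo)^2 = 0.421465
t0^2 = 5.678689
sqrt(5.678689 + 0.421465) = 2.469849
dt = 2.469849 - 2.383 = 0.086849

0.086849


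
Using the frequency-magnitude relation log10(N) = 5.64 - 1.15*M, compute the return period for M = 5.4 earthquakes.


log10(N) = 5.64 - 1.15*5.4 = -0.57
N = 10^-0.57 = 0.269153
T = 1/N = 1/0.269153 = 3.7154 years

3.7154


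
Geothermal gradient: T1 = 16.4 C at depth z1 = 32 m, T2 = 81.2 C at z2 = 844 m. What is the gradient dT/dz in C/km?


dT = 81.2 - 16.4 = 64.8 C
dz = 844 - 32 = 812 m
gradient = dT/dz * 1000 = 64.8/812 * 1000 = 79.803 C/km

79.803


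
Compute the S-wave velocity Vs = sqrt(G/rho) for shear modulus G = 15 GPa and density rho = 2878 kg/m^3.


Convert G to Pa: G = 15e9 Pa
Compute G/rho = 15e9 / 2878 = 5211952.745
Vs = sqrt(5211952.745) = 2282.97 m/s

2282.97


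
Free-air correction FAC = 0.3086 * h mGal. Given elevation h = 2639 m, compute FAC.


FAC = 0.3086 * h
= 0.3086 * 2639
= 814.3954 mGal

814.3954


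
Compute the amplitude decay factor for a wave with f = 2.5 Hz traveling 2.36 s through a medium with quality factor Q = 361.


pi*f*t/Q = pi*2.5*2.36/361 = 0.051345
A/A0 = exp(-0.051345) = 0.949951

0.949951


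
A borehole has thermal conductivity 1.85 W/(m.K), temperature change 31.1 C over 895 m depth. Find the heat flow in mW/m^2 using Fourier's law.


q = k * dT / dz * 1000
= 1.85 * 31.1 / 895 * 1000
= 0.064285 * 1000
= 64.2849 mW/m^2

64.2849


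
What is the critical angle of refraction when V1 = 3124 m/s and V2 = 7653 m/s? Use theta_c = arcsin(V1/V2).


V1/V2 = 3124/7653 = 0.408206
theta_c = arcsin(0.408206) = 24.0922 degrees

24.0922


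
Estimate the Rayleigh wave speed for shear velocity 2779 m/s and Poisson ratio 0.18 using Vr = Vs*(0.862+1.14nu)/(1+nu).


Numerator factor = 0.862 + 1.14*0.18 = 1.0672
Denominator = 1 + 0.18 = 1.18
Vr = 2779 * 1.0672 / 1.18 = 2513.35 m/s

2513.35


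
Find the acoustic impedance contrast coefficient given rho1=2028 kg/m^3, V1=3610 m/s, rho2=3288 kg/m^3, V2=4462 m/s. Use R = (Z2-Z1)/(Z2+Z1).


Z1 = 2028 * 3610 = 7321080
Z2 = 3288 * 4462 = 14671056
R = (14671056 - 7321080) / (14671056 + 7321080) = 7349976 / 21992136 = 0.3342

0.3342


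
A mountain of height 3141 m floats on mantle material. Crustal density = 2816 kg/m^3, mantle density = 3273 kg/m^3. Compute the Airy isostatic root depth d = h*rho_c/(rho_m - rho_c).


rho_m - rho_c = 3273 - 2816 = 457
d = 3141 * 2816 / 457
= 8845056 / 457
= 19354.61 m

19354.61


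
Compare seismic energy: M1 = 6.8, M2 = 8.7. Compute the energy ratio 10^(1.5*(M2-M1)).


M2 - M1 = 8.7 - 6.8 = 1.9
1.5 * 1.9 = 2.85
ratio = 10^2.85 = 707.95

707.95


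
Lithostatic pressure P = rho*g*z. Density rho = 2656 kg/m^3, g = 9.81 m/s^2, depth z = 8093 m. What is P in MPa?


P = rho * g * z / 1e6
= 2656 * 9.81 * 8093 / 1e6
= 210866028.48 / 1e6
= 210.866 MPa

210.866


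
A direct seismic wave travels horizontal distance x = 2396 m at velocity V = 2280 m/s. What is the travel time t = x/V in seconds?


t = x / V
= 2396 / 2280
= 1.0509 s

1.0509


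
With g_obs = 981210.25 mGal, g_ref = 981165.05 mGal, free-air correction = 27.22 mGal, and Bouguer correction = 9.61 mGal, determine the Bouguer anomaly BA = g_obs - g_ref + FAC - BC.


BA = g_obs - g_ref + FAC - BC
= 981210.25 - 981165.05 + 27.22 - 9.61
= 62.81 mGal

62.81


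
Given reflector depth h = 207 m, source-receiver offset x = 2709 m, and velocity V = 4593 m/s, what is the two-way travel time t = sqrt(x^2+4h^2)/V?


x^2 + 4h^2 = 2709^2 + 4*207^2 = 7338681 + 171396 = 7510077
sqrt(7510077) = 2740.452
t = 2740.452 / 4593 = 0.5967 s

0.5967


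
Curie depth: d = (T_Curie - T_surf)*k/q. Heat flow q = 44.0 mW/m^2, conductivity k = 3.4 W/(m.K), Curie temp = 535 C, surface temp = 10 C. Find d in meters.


T_Curie - T_surf = 535 - 10 = 525 C
Convert q to W/m^2: 44.0 mW/m^2 = 0.044 W/m^2
d = 525 * 3.4 / 0.044 = 40568.18 m

40568.18


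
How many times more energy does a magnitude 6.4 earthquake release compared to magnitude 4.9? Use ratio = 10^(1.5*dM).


M2 - M1 = 6.4 - 4.9 = 1.5
1.5 * 1.5 = 2.25
ratio = 10^2.25 = 177.83

177.83


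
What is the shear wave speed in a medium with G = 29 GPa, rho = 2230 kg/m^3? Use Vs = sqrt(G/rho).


Convert G to Pa: G = 29e9 Pa
Compute G/rho = 29e9 / 2230 = 13004484.3049
Vs = sqrt(13004484.3049) = 3606.17 m/s

3606.17


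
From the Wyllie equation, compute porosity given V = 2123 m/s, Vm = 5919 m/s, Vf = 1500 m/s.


1/V - 1/Vm = 1/2123 - 1/5919 = 0.00030208
1/Vf - 1/Vm = 1/1500 - 1/5919 = 0.00049772
phi = 0.00030208 / 0.00049772 = 0.6069

0.6069


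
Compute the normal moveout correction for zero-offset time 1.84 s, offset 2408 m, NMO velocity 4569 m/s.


x/Vnmo = 2408/4569 = 0.52703
(x/Vnmo)^2 = 0.277761
t0^2 = 3.3856
sqrt(3.3856 + 0.277761) = 1.913991
dt = 1.913991 - 1.84 = 0.073991

0.073991


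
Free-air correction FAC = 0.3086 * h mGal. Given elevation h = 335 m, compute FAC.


FAC = 0.3086 * h
= 0.3086 * 335
= 103.381 mGal

103.381


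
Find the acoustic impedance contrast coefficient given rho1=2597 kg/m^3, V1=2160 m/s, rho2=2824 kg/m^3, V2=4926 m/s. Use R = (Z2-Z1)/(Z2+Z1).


Z1 = 2597 * 2160 = 5609520
Z2 = 2824 * 4926 = 13911024
R = (13911024 - 5609520) / (13911024 + 5609520) = 8301504 / 19520544 = 0.4253

0.4253


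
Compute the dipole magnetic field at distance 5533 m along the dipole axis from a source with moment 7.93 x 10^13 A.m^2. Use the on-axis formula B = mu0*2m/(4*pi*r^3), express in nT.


m = 7.93 x 10^13 = 79300000000000 A.m^2
2m = 158600000000000 A.m^2
r^3 = 5533^3 = 169387754437
B = (4pi*10^-7) * 158600000000000 / (4*pi * 169387754437) * 1e9
= 199302637.943736 / 2128589299789.4 * 1e9
= 93631.3257 nT

93631.3257


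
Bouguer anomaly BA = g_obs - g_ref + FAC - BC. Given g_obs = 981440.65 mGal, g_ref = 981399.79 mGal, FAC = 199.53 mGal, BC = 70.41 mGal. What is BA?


BA = g_obs - g_ref + FAC - BC
= 981440.65 - 981399.79 + 199.53 - 70.41
= 169.98 mGal

169.98


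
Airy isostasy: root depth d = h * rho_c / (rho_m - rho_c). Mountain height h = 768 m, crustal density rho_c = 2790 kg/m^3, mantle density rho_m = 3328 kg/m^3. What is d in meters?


rho_m - rho_c = 3328 - 2790 = 538
d = 768 * 2790 / 538
= 2142720 / 538
= 3982.75 m

3982.75


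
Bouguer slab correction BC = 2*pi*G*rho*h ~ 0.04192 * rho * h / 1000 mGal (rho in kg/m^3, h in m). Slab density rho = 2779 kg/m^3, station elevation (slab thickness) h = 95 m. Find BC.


BC = 0.04192 * rho * h / 1000
= 0.04192 * 2779 * 95 / 1000
= 11.0671 mGal

11.0671


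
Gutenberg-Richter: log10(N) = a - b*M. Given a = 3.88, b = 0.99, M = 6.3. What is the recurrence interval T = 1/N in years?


log10(N) = 3.88 - 0.99*6.3 = -2.357
N = 10^-2.357 = 0.004395
T = 1/N = 1/0.004395 = 227.5097 years

227.5097


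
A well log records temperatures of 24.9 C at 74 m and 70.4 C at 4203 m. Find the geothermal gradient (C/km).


dT = 70.4 - 24.9 = 45.5 C
dz = 4203 - 74 = 4129 m
gradient = dT/dz * 1000 = 45.5/4129 * 1000 = 11.0196 C/km

11.0196


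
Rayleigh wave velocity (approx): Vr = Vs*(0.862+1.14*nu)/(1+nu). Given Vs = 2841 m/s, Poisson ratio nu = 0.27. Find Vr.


Numerator factor = 0.862 + 1.14*0.27 = 1.1698
Denominator = 1 + 0.27 = 1.27
Vr = 2841 * 1.1698 / 1.27 = 2616.85 m/s

2616.85


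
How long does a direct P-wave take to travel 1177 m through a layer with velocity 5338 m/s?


t = x / V
= 1177 / 5338
= 0.2205 s

0.2205


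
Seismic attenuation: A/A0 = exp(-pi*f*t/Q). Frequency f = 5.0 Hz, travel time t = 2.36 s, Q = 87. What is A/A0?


pi*f*t/Q = pi*5.0*2.36/87 = 0.426101
A/A0 = exp(-0.426101) = 0.65305

0.65305


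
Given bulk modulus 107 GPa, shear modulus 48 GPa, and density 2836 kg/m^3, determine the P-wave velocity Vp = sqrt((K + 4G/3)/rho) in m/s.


First compute the effective modulus:
K + 4G/3 = 107e9 + 4*48e9/3 = 171000000000.0 Pa
Then divide by density:
171000000000.0 / 2836 = 60296191.8195 Pa/(kg/m^3)
Take the square root:
Vp = sqrt(60296191.8195) = 7765.06 m/s

7765.06


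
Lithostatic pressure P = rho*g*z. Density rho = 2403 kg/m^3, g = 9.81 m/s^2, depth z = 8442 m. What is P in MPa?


P = rho * g * z / 1e6
= 2403 * 9.81 * 8442 / 1e6
= 199006896.06 / 1e6
= 199.0069 MPa

199.0069


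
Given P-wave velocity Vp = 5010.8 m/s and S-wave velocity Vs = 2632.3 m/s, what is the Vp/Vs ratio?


Vp/Vs = 5010.8 / 2632.3
= 1.9036

1.9036


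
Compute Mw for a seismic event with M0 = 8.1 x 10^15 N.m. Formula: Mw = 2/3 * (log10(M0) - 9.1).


log10(M0) = log10(8.1 x 10^15) = 15.9085
Mw = 2/3 * (15.9085 - 9.1)
= 2/3 * 6.8085
= 4.54

4.54


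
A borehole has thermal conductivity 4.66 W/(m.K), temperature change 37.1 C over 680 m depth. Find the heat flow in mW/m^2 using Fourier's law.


q = k * dT / dz * 1000
= 4.66 * 37.1 / 680 * 1000
= 0.254244 * 1000
= 254.2441 mW/m^2

254.2441


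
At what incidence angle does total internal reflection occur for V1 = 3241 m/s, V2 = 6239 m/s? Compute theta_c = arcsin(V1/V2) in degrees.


V1/V2 = 3241/6239 = 0.519474
theta_c = arcsin(0.519474) = 31.297 degrees

31.297


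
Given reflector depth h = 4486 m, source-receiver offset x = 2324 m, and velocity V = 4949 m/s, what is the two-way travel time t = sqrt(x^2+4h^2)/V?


x^2 + 4h^2 = 2324^2 + 4*4486^2 = 5400976 + 80496784 = 85897760
sqrt(85897760) = 9268.1044
t = 9268.1044 / 4949 = 1.8727 s

1.8727


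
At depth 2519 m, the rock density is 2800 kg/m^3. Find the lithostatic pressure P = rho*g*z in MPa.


P = rho * g * z / 1e6
= 2800 * 9.81 * 2519 / 1e6
= 69191892.0 / 1e6
= 69.1919 MPa

69.1919


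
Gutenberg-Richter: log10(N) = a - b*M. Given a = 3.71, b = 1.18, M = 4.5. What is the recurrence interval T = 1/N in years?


log10(N) = 3.71 - 1.18*4.5 = -1.6
N = 10^-1.6 = 0.025119
T = 1/N = 1/0.025119 = 39.8107 years

39.8107


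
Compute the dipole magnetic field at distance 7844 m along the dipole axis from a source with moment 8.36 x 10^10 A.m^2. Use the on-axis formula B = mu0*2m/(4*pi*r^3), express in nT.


m = 8.36 x 10^10 = 83600000000 A.m^2
2m = 167200000000 A.m^2
r^3 = 7844^3 = 482628267584
B = (4pi*10^-7) * 167200000000 / (4*pi * 482628267584) * 1e9
= 210109.716672 / 6064885679426.65 * 1e9
= 34.6436 nT

34.6436


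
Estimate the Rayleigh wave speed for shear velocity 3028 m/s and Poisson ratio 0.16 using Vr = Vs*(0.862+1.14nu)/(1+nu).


Numerator factor = 0.862 + 1.14*0.16 = 1.0444
Denominator = 1 + 0.16 = 1.16
Vr = 3028 * 1.0444 / 1.16 = 2726.24 m/s

2726.24


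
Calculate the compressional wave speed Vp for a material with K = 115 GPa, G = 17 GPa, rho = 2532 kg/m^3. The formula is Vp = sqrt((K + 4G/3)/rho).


First compute the effective modulus:
K + 4G/3 = 115e9 + 4*17e9/3 = 137666666666.67 Pa
Then divide by density:
137666666666.67 / 2532 = 54370721.4323 Pa/(kg/m^3)
Take the square root:
Vp = sqrt(54370721.4323) = 7373.65 m/s

7373.65


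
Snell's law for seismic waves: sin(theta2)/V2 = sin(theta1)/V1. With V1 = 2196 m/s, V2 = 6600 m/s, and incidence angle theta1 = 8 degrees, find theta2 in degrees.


sin(theta1) = sin(8 deg) = 0.139173
sin(theta2) = V2/V1 * sin(theta1) = 6600/2196 * 0.139173 = 0.41828
theta2 = arcsin(0.41828) = 24.726 degrees

24.726


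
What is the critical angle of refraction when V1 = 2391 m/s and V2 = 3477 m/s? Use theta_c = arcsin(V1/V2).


V1/V2 = 2391/3477 = 0.687662
theta_c = arcsin(0.687662) = 43.4453 degrees

43.4453


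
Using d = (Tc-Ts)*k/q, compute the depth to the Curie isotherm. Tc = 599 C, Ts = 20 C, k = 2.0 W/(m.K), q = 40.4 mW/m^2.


T_Curie - T_surf = 599 - 20 = 579 C
Convert q to W/m^2: 40.4 mW/m^2 = 0.0404 W/m^2
d = 579 * 2.0 / 0.0404 = 28663.37 m

28663.37


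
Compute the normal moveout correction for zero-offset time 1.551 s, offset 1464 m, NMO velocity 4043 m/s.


x/Vnmo = 1464/4043 = 0.362107
(x/Vnmo)^2 = 0.131122
t0^2 = 2.405601
sqrt(2.405601 + 0.131122) = 1.592709
dt = 1.592709 - 1.551 = 0.041709

0.041709


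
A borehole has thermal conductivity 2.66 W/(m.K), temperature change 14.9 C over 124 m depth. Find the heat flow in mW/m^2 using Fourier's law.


q = k * dT / dz * 1000
= 2.66 * 14.9 / 124 * 1000
= 0.319629 * 1000
= 319.629 mW/m^2

319.629


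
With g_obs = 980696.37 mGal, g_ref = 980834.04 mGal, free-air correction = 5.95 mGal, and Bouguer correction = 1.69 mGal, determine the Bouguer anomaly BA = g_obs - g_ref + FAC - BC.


BA = g_obs - g_ref + FAC - BC
= 980696.37 - 980834.04 + 5.95 - 1.69
= -133.41 mGal

-133.41


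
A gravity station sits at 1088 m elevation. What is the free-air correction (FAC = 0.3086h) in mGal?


FAC = 0.3086 * h
= 0.3086 * 1088
= 335.7568 mGal

335.7568


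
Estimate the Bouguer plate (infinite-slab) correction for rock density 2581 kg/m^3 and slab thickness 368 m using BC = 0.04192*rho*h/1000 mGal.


BC = 0.04192 * rho * h / 1000
= 0.04192 * 2581 * 368 / 1000
= 39.816 mGal

39.816


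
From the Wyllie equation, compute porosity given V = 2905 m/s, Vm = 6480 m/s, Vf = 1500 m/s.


1/V - 1/Vm = 1/2905 - 1/6480 = 0.00018991
1/Vf - 1/Vm = 1/1500 - 1/6480 = 0.00051235
phi = 0.00018991 / 0.00051235 = 0.3707

0.3707


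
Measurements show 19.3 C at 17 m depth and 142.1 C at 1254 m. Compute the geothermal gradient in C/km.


dT = 142.1 - 19.3 = 122.8 C
dz = 1254 - 17 = 1237 m
gradient = dT/dz * 1000 = 122.8/1237 * 1000 = 99.2724 C/km

99.2724


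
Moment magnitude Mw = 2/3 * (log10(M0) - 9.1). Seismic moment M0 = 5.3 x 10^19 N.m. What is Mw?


log10(M0) = log10(5.3 x 10^19) = 19.7243
Mw = 2/3 * (19.7243 - 9.1)
= 2/3 * 10.6243
= 7.08

7.08


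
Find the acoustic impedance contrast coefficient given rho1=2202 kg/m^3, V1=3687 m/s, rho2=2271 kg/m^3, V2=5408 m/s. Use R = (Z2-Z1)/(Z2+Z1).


Z1 = 2202 * 3687 = 8118774
Z2 = 2271 * 5408 = 12281568
R = (12281568 - 8118774) / (12281568 + 8118774) = 4162794 / 20400342 = 0.2041

0.2041


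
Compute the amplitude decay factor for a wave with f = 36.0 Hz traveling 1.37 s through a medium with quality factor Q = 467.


pi*f*t/Q = pi*36.0*1.37/467 = 0.331784
A/A0 = exp(-0.331784) = 0.717642

0.717642


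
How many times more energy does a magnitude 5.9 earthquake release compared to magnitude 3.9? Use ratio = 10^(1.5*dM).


M2 - M1 = 5.9 - 3.9 = 2.0
1.5 * 2.0 = 3.0
ratio = 10^3.0 = 1000.0

1000.0


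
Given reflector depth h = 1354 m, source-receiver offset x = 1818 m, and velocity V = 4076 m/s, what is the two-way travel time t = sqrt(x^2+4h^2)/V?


x^2 + 4h^2 = 1818^2 + 4*1354^2 = 3305124 + 7333264 = 10638388
sqrt(10638388) = 3261.6542
t = 3261.6542 / 4076 = 0.8002 s

0.8002


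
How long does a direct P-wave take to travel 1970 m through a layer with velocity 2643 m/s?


t = x / V
= 1970 / 2643
= 0.7454 s

0.7454


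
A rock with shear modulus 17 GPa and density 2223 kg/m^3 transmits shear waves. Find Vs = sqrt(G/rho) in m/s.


Convert G to Pa: G = 17e9 Pa
Compute G/rho = 17e9 / 2223 = 7647323.4368
Vs = sqrt(7647323.4368) = 2765.38 m/s

2765.38


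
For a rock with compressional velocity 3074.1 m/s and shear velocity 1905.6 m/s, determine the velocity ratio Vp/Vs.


Vp/Vs = 3074.1 / 1905.6
= 1.6132

1.6132


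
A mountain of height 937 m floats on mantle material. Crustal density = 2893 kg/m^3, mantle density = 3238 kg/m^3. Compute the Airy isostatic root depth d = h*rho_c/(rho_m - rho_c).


rho_m - rho_c = 3238 - 2893 = 345
d = 937 * 2893 / 345
= 2710741 / 345
= 7857.22 m

7857.22


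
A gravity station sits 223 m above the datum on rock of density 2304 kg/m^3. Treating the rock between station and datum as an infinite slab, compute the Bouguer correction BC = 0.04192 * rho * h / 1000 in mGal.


BC = 0.04192 * rho * h / 1000
= 0.04192 * 2304 * 223 / 1000
= 21.5382 mGal

21.5382


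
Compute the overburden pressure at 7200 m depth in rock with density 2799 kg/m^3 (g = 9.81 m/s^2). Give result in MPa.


P = rho * g * z / 1e6
= 2799 * 9.81 * 7200 / 1e6
= 197698968.0 / 1e6
= 197.699 MPa

197.699


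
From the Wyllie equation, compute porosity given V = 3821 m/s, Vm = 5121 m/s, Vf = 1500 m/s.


1/V - 1/Vm = 1/3821 - 1/5121 = 6.644e-05
1/Vf - 1/Vm = 1/1500 - 1/5121 = 0.00047139
phi = 6.644e-05 / 0.00047139 = 0.1409

0.1409


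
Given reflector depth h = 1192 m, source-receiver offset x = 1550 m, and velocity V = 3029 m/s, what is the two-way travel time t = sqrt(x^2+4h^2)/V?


x^2 + 4h^2 = 1550^2 + 4*1192^2 = 2402500 + 5683456 = 8085956
sqrt(8085956) = 2843.5815
t = 2843.5815 / 3029 = 0.9388 s

0.9388


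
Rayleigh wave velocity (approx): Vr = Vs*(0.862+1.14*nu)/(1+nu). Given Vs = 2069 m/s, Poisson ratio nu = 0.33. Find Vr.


Numerator factor = 0.862 + 1.14*0.33 = 1.2382
Denominator = 1 + 0.33 = 1.33
Vr = 2069 * 1.2382 / 1.33 = 1926.19 m/s

1926.19


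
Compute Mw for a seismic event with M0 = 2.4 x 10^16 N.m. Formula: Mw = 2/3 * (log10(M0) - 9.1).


log10(M0) = log10(2.4 x 10^16) = 16.3802
Mw = 2/3 * (16.3802 - 9.1)
= 2/3 * 7.2802
= 4.85

4.85


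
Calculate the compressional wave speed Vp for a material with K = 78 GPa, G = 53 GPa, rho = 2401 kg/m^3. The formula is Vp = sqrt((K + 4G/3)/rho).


First compute the effective modulus:
K + 4G/3 = 78e9 + 4*53e9/3 = 148666666666.67 Pa
Then divide by density:
148666666666.67 / 2401 = 61918645.009 Pa/(kg/m^3)
Take the square root:
Vp = sqrt(61918645.009) = 7868.84 m/s

7868.84


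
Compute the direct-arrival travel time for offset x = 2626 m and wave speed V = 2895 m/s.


t = x / V
= 2626 / 2895
= 0.9071 s

0.9071


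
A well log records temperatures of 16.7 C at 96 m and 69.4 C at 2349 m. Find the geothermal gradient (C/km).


dT = 69.4 - 16.7 = 52.7 C
dz = 2349 - 96 = 2253 m
gradient = dT/dz * 1000 = 52.7/2253 * 1000 = 23.391 C/km

23.391


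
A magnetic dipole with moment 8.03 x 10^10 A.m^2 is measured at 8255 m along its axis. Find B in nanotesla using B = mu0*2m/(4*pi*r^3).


m = 8.03 x 10^10 = 80300000000 A.m^2
2m = 160600000000 A.m^2
r^3 = 8255^3 = 562537181375
B = (4pi*10^-7) * 160600000000 / (4*pi * 562537181375) * 1e9
= 201815.912067 / 7069050705515.24 * 1e9
= 28.5492 nT

28.5492


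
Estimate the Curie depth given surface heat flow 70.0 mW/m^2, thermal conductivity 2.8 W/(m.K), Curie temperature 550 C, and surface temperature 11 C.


T_Curie - T_surf = 550 - 11 = 539 C
Convert q to W/m^2: 70.0 mW/m^2 = 0.07 W/m^2
d = 539 * 2.8 / 0.07 = 21560.0 m

21560.0


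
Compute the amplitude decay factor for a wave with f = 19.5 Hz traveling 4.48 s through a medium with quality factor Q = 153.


pi*f*t/Q = pi*19.5*4.48/153 = 1.793788
A/A0 = exp(-1.793788) = 0.166329

0.166329


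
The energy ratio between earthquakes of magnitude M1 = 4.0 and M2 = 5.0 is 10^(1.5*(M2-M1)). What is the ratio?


M2 - M1 = 5.0 - 4.0 = 1.0
1.5 * 1.0 = 1.5
ratio = 10^1.5 = 31.62

31.62


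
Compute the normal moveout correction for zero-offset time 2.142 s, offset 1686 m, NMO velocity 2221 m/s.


x/Vnmo = 1686/2221 = 0.759118
(x/Vnmo)^2 = 0.576259
t0^2 = 4.588164
sqrt(4.588164 + 0.576259) = 2.272537
dt = 2.272537 - 2.142 = 0.130537

0.130537


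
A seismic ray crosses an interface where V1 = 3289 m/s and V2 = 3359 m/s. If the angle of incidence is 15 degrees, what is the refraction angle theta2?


sin(theta1) = sin(15 deg) = 0.258819
sin(theta2) = V2/V1 * sin(theta1) = 3359/3289 * 0.258819 = 0.264328
theta2 = arcsin(0.264328) = 15.327 degrees

15.327


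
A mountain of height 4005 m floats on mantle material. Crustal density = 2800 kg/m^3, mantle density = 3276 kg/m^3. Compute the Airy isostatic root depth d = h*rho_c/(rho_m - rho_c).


rho_m - rho_c = 3276 - 2800 = 476
d = 4005 * 2800 / 476
= 11214000 / 476
= 23558.82 m

23558.82


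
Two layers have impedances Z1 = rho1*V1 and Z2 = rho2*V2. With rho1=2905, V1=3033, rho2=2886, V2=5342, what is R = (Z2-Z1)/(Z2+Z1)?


Z1 = 2905 * 3033 = 8810865
Z2 = 2886 * 5342 = 15417012
R = (15417012 - 8810865) / (15417012 + 8810865) = 6606147 / 24227877 = 0.2727

0.2727


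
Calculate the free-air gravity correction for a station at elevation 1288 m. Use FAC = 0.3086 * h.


FAC = 0.3086 * h
= 0.3086 * 1288
= 397.4768 mGal

397.4768


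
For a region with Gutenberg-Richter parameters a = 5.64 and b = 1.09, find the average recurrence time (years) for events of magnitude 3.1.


log10(N) = 5.64 - 1.09*3.1 = 2.261
N = 10^2.261 = 182.38957
T = 1/N = 1/182.38957 = 0.0055 years

0.0055


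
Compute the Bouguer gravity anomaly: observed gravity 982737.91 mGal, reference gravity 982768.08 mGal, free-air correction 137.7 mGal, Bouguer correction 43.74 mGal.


BA = g_obs - g_ref + FAC - BC
= 982737.91 - 982768.08 + 137.7 - 43.74
= 63.79 mGal

63.79


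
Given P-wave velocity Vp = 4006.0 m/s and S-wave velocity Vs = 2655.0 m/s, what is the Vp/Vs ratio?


Vp/Vs = 4006.0 / 2655.0
= 1.5089

1.5089


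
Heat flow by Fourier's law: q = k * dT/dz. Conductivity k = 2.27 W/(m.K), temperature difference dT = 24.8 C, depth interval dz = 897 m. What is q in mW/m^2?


q = k * dT / dz * 1000
= 2.27 * 24.8 / 897 * 1000
= 0.06276 * 1000
= 62.7603 mW/m^2

62.7603


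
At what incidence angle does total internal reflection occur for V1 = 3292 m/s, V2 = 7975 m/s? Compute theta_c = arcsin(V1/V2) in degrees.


V1/V2 = 3292/7975 = 0.41279
theta_c = arcsin(0.41279) = 24.3802 degrees

24.3802


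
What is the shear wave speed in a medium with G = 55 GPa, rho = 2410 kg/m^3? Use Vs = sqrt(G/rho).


Convert G to Pa: G = 55e9 Pa
Compute G/rho = 55e9 / 2410 = 22821576.7635
Vs = sqrt(22821576.7635) = 4777.19 m/s

4777.19


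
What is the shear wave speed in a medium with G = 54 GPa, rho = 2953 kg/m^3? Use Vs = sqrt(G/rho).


Convert G to Pa: G = 54e9 Pa
Compute G/rho = 54e9 / 2953 = 18286488.317
Vs = sqrt(18286488.317) = 4276.27 m/s

4276.27


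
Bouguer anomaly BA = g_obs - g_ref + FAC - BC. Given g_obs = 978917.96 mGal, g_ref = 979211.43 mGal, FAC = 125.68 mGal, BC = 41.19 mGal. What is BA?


BA = g_obs - g_ref + FAC - BC
= 978917.96 - 979211.43 + 125.68 - 41.19
= -208.98 mGal

-208.98


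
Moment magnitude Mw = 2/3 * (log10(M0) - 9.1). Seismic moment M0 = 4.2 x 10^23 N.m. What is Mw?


log10(M0) = log10(4.2 x 10^23) = 23.6232
Mw = 2/3 * (23.6232 - 9.1)
= 2/3 * 14.5232
= 9.68

9.68


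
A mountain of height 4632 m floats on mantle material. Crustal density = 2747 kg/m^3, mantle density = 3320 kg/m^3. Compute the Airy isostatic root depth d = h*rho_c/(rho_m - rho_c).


rho_m - rho_c = 3320 - 2747 = 573
d = 4632 * 2747 / 573
= 12724104 / 573
= 22206.12 m

22206.12


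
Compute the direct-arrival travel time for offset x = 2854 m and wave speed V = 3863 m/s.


t = x / V
= 2854 / 3863
= 0.7388 s

0.7388


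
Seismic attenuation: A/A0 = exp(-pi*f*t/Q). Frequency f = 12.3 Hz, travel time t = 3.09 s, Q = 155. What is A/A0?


pi*f*t/Q = pi*12.3*3.09/155 = 0.770339
A/A0 = exp(-0.770339) = 0.462856

0.462856


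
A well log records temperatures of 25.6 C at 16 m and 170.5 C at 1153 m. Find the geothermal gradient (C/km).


dT = 170.5 - 25.6 = 144.9 C
dz = 1153 - 16 = 1137 m
gradient = dT/dz * 1000 = 144.9/1137 * 1000 = 127.4406 C/km

127.4406


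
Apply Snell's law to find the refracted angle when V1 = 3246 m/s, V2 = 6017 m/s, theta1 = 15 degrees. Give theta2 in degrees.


sin(theta1) = sin(15 deg) = 0.258819
sin(theta2) = V2/V1 * sin(theta1) = 6017/3246 * 0.258819 = 0.479764
theta2 = arcsin(0.479764) = 28.67 degrees

28.67


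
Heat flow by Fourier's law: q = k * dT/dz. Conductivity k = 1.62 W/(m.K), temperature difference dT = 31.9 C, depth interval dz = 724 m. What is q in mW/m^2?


q = k * dT / dz * 1000
= 1.62 * 31.9 / 724 * 1000
= 0.071378 * 1000
= 71.3785 mW/m^2

71.3785


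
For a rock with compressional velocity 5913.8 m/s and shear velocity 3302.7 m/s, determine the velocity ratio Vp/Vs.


Vp/Vs = 5913.8 / 3302.7
= 1.7906

1.7906


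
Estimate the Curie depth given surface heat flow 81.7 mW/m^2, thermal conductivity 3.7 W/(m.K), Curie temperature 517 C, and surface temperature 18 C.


T_Curie - T_surf = 517 - 18 = 499 C
Convert q to W/m^2: 81.7 mW/m^2 = 0.0817 W/m^2
d = 499 * 3.7 / 0.0817 = 22598.53 m

22598.53


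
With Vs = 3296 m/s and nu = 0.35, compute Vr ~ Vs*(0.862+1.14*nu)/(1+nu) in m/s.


Numerator factor = 0.862 + 1.14*0.35 = 1.261
Denominator = 1 + 0.35 = 1.35
Vr = 3296 * 1.261 / 1.35 = 3078.71 m/s

3078.71


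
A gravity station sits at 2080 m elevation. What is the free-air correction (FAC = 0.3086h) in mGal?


FAC = 0.3086 * h
= 0.3086 * 2080
= 641.888 mGal

641.888


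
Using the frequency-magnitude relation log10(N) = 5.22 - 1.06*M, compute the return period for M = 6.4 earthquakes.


log10(N) = 5.22 - 1.06*6.4 = -1.564
N = 10^-1.564 = 0.02729
T = 1/N = 1/0.02729 = 36.6438 years

36.6438


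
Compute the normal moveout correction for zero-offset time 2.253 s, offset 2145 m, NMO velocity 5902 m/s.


x/Vnmo = 2145/5902 = 0.363436
(x/Vnmo)^2 = 0.132086
t0^2 = 5.076009
sqrt(5.076009 + 0.132086) = 2.282125
dt = 2.282125 - 2.253 = 0.029125

0.029125


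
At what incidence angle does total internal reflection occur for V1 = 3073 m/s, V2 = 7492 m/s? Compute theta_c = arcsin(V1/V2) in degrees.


V1/V2 = 3073/7492 = 0.410171
theta_c = arcsin(0.410171) = 24.2156 degrees

24.2156


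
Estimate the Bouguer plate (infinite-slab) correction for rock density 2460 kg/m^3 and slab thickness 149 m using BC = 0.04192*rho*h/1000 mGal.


BC = 0.04192 * rho * h / 1000
= 0.04192 * 2460 * 149 / 1000
= 15.3654 mGal

15.3654


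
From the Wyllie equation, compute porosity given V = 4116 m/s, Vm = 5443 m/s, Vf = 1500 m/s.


1/V - 1/Vm = 1/4116 - 1/5443 = 5.923e-05
1/Vf - 1/Vm = 1/1500 - 1/5443 = 0.00048294
phi = 5.923e-05 / 0.00048294 = 0.1226

0.1226


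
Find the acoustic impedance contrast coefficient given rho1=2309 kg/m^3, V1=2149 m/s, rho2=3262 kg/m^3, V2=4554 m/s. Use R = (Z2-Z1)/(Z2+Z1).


Z1 = 2309 * 2149 = 4962041
Z2 = 3262 * 4554 = 14855148
R = (14855148 - 4962041) / (14855148 + 4962041) = 9893107 / 19817189 = 0.4992

0.4992


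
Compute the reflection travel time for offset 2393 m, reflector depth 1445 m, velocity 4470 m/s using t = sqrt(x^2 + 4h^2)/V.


x^2 + 4h^2 = 2393^2 + 4*1445^2 = 5726449 + 8352100 = 14078549
sqrt(14078549) = 3752.1393
t = 3752.1393 / 4470 = 0.8394 s

0.8394


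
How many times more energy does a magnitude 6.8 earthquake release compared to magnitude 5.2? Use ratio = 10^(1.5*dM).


M2 - M1 = 6.8 - 5.2 = 1.6
1.5 * 1.6 = 2.4
ratio = 10^2.4 = 251.19

251.19


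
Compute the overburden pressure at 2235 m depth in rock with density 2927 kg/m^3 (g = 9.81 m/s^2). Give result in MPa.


P = rho * g * z / 1e6
= 2927 * 9.81 * 2235 / 1e6
= 64175499.45 / 1e6
= 64.1755 MPa

64.1755


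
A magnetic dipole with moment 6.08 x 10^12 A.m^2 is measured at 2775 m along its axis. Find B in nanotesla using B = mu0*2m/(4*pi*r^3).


m = 6.08 x 10^12 = 6080000000000 A.m^2
2m = 12160000000000 A.m^2
r^3 = 2775^3 = 21369234375
B = (4pi*10^-7) * 12160000000000 / (4*pi * 21369234375) * 1e9
= 15280706.667061 / 268533718901.35 * 1e9
= 56904.2381 nT

56904.2381


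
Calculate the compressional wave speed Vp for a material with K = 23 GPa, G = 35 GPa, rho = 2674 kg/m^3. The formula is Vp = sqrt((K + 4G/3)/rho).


First compute the effective modulus:
K + 4G/3 = 23e9 + 4*35e9/3 = 69666666666.67 Pa
Then divide by density:
69666666666.67 / 2674 = 26053353.2785 Pa/(kg/m^3)
Take the square root:
Vp = sqrt(26053353.2785) = 5104.25 m/s

5104.25


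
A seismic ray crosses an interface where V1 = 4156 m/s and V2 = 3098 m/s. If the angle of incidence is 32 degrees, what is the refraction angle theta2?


sin(theta1) = sin(32 deg) = 0.529919
sin(theta2) = V2/V1 * sin(theta1) = 3098/4156 * 0.529919 = 0.395017
theta2 = arcsin(0.395017) = 23.267 degrees

23.267


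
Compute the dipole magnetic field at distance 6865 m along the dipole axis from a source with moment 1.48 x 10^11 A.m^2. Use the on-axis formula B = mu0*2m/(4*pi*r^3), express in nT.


m = 1.48 x 10^11 = 148000000000 A.m^2
2m = 296000000000 A.m^2
r^3 = 6865^3 = 323535264625
B = (4pi*10^-7) * 296000000000 / (4*pi * 323535264625) * 1e9
= 371964.570185 / 4065664042092.52 * 1e9
= 91.4893 nT

91.4893


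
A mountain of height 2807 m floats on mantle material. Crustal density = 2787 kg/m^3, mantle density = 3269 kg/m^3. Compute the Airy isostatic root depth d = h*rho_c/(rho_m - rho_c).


rho_m - rho_c = 3269 - 2787 = 482
d = 2807 * 2787 / 482
= 7823109 / 482
= 16230.52 m

16230.52


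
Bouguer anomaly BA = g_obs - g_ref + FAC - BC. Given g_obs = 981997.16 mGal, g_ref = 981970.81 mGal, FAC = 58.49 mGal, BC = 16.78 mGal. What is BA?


BA = g_obs - g_ref + FAC - BC
= 981997.16 - 981970.81 + 58.49 - 16.78
= 68.06 mGal

68.06


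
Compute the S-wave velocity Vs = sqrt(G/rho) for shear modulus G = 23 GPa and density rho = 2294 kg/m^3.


Convert G to Pa: G = 23e9 Pa
Compute G/rho = 23e9 / 2294 = 10026155.1874
Vs = sqrt(10026155.1874) = 3166.41 m/s

3166.41


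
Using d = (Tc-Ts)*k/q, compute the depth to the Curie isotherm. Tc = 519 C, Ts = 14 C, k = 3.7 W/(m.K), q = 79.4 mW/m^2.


T_Curie - T_surf = 519 - 14 = 505 C
Convert q to W/m^2: 79.4 mW/m^2 = 0.0794 W/m^2
d = 505 * 3.7 / 0.0794 = 23532.75 m

23532.75


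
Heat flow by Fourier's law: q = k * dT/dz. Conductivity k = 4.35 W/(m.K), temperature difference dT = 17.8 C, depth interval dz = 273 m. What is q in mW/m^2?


q = k * dT / dz * 1000
= 4.35 * 17.8 / 273 * 1000
= 0.283626 * 1000
= 283.6264 mW/m^2

283.6264


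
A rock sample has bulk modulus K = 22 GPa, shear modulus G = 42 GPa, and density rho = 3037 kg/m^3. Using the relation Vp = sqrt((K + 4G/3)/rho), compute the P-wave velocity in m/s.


First compute the effective modulus:
K + 4G/3 = 22e9 + 4*42e9/3 = 78000000000.0 Pa
Then divide by density:
78000000000.0 / 3037 = 25683240.0395 Pa/(kg/m^3)
Take the square root:
Vp = sqrt(25683240.0395) = 5067.86 m/s

5067.86


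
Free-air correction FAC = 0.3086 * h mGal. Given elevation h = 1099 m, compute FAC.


FAC = 0.3086 * h
= 0.3086 * 1099
= 339.1514 mGal

339.1514


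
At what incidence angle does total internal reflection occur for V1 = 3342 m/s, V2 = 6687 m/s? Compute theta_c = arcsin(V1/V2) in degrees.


V1/V2 = 3342/6687 = 0.499776
theta_c = arcsin(0.499776) = 29.9852 degrees

29.9852


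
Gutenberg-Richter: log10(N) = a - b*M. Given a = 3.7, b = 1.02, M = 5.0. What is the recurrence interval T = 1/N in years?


log10(N) = 3.7 - 1.02*5.0 = -1.4
N = 10^-1.4 = 0.039811
T = 1/N = 1/0.039811 = 25.1189 years

25.1189


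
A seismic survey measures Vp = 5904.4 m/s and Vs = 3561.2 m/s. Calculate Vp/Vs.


Vp/Vs = 5904.4 / 3561.2
= 1.658

1.658


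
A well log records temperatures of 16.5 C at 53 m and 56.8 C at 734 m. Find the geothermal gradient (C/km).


dT = 56.8 - 16.5 = 40.3 C
dz = 734 - 53 = 681 m
gradient = dT/dz * 1000 = 40.3/681 * 1000 = 59.1777 C/km

59.1777


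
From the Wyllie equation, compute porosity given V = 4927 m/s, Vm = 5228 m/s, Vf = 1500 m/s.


1/V - 1/Vm = 1/4927 - 1/5228 = 1.169e-05
1/Vf - 1/Vm = 1/1500 - 1/5228 = 0.00047539
phi = 1.169e-05 / 0.00047539 = 0.0246

0.0246


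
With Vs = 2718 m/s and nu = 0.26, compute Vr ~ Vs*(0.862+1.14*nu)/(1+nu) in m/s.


Numerator factor = 0.862 + 1.14*0.26 = 1.1584
Denominator = 1 + 0.26 = 1.26
Vr = 2718 * 1.1584 / 1.26 = 2498.83 m/s

2498.83


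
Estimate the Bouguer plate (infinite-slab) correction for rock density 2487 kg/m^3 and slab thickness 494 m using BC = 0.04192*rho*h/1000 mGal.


BC = 0.04192 * rho * h / 1000
= 0.04192 * 2487 * 494 / 1000
= 51.502 mGal

51.502


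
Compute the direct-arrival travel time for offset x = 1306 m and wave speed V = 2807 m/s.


t = x / V
= 1306 / 2807
= 0.4653 s

0.4653


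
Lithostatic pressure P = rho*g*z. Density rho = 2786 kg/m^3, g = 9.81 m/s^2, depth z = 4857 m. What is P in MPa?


P = rho * g * z / 1e6
= 2786 * 9.81 * 4857 / 1e6
= 132745015.62 / 1e6
= 132.745 MPa

132.745


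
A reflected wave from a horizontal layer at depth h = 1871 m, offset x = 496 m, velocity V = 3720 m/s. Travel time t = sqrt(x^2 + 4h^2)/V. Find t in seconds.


x^2 + 4h^2 = 496^2 + 4*1871^2 = 246016 + 14002564 = 14248580
sqrt(14248580) = 3774.7291
t = 3774.7291 / 3720 = 1.0147 s

1.0147


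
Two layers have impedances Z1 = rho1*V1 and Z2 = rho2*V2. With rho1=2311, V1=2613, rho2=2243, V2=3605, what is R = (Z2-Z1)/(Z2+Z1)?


Z1 = 2311 * 2613 = 6038643
Z2 = 2243 * 3605 = 8086015
R = (8086015 - 6038643) / (8086015 + 6038643) = 2047372 / 14124658 = 0.145

0.145


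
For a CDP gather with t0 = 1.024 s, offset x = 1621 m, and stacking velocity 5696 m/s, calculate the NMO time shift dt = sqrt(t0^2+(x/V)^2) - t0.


x/Vnmo = 1621/5696 = 0.284586
(x/Vnmo)^2 = 0.080989
t0^2 = 1.048576
sqrt(1.048576 + 0.080989) = 1.06281
dt = 1.06281 - 1.024 = 0.03881

0.03881


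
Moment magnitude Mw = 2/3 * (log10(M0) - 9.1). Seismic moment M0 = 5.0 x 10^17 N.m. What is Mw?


log10(M0) = log10(5.0 x 10^17) = 17.699
Mw = 2/3 * (17.699 - 9.1)
= 2/3 * 8.599
= 5.73

5.73


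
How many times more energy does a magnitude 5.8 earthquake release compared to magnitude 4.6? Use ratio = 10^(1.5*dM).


M2 - M1 = 5.8 - 4.6 = 1.2
1.5 * 1.2 = 1.8
ratio = 10^1.8 = 63.1

63.1


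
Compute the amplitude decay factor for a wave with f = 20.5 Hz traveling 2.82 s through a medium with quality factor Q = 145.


pi*f*t/Q = pi*20.5*2.82/145 = 1.25252
A/A0 = exp(-1.25252) = 0.285784

0.285784


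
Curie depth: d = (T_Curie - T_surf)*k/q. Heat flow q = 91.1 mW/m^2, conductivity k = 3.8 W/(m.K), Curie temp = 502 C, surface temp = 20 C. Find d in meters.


T_Curie - T_surf = 502 - 20 = 482 C
Convert q to W/m^2: 91.1 mW/m^2 = 0.0911 W/m^2
d = 482 * 3.8 / 0.0911 = 20105.38 m

20105.38


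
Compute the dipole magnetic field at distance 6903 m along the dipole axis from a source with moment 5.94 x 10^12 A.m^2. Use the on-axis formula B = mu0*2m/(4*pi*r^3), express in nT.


m = 5.94 x 10^12 = 5940000000000 A.m^2
2m = 11880000000000 A.m^2
r^3 = 6903^3 = 328937676327
B = (4pi*10^-7) * 11880000000000 / (4*pi * 328937676327) * 1e9
= 14928848.289859 / 4133552749751.2 * 1e9
= 3611.6264 nT

3611.6264


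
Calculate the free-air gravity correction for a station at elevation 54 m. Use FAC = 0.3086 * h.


FAC = 0.3086 * h
= 0.3086 * 54
= 16.6644 mGal

16.6644


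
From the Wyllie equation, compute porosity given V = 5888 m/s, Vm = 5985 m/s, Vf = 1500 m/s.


1/V - 1/Vm = 1/5888 - 1/5985 = 2.75e-06
1/Vf - 1/Vm = 1/1500 - 1/5985 = 0.00049958
phi = 2.75e-06 / 0.00049958 = 0.0055

0.0055


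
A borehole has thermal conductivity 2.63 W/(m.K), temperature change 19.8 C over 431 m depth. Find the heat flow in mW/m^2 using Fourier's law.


q = k * dT / dz * 1000
= 2.63 * 19.8 / 431 * 1000
= 0.120821 * 1000
= 120.8213 mW/m^2

120.8213


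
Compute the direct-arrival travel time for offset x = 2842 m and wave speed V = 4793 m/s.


t = x / V
= 2842 / 4793
= 0.5929 s

0.5929


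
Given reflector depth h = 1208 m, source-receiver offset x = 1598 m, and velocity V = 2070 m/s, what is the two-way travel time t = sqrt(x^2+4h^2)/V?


x^2 + 4h^2 = 1598^2 + 4*1208^2 = 2553604 + 5837056 = 8390660
sqrt(8390660) = 2896.6636
t = 2896.6636 / 2070 = 1.3994 s

1.3994


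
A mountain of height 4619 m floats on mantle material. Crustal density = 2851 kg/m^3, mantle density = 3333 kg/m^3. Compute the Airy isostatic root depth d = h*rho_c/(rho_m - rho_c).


rho_m - rho_c = 3333 - 2851 = 482
d = 4619 * 2851 / 482
= 13168769 / 482
= 27321.1 m

27321.1


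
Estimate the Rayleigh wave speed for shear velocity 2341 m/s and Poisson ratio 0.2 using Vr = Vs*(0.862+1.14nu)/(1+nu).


Numerator factor = 0.862 + 1.14*0.2 = 1.09
Denominator = 1 + 0.2 = 1.2
Vr = 2341 * 1.09 / 1.2 = 2126.41 m/s

2126.41


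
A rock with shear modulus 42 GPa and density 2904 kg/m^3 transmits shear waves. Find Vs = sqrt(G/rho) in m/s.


Convert G to Pa: G = 42e9 Pa
Compute G/rho = 42e9 / 2904 = 14462809.9174
Vs = sqrt(14462809.9174) = 3803.0 m/s

3803.0


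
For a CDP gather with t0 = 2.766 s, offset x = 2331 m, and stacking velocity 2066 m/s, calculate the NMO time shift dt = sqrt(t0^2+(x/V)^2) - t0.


x/Vnmo = 2331/2066 = 1.128267
(x/Vnmo)^2 = 1.272987
t0^2 = 7.650756
sqrt(7.650756 + 1.272987) = 2.987263
dt = 2.987263 - 2.766 = 0.221263

0.221263
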